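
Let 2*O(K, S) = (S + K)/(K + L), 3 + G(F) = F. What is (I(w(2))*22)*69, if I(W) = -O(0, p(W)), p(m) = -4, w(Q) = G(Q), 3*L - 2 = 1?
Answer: 3036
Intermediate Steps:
L = 1 (L = 2/3 + (1/3)*1 = 2/3 + 1/3 = 1)
G(F) = -3 + F
w(Q) = -3 + Q
O(K, S) = (K + S)/(2*(1 + K)) (O(K, S) = ((S + K)/(K + 1))/2 = ((K + S)/(1 + K))/2 = (K + S)/(2*(1 + K)))
I(W) = 2 (I(W) = -(0 - 4)/(2*(1 + 0)) = -(-4)/(2*1) = -(-4)/2 = -1*(-2) = 2)
(I(w(2))*22)*69 = (2*22)*69 = 44*69 = 3036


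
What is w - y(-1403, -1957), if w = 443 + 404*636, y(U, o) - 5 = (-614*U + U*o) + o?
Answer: -3347774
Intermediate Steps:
y(U, o) = 5 + o - 614*U + U*o (y(U, o) = 5 + ((-614*U + U*o) + o) = 5 + (o - 614*U + U*o) = 5 + o - 614*U + U*o)
w = 257387 (w = 443 + 256944 = 257387)
w - y(-1403, -1957) = 257387 - (5 - 1957 - 614*(-1403) - 1403*(-1957)) = 257387 - (5 - 1957 + 861442 + 2745671) = 257387 - 1*3605161 = 257387 - 3605161 = -3347774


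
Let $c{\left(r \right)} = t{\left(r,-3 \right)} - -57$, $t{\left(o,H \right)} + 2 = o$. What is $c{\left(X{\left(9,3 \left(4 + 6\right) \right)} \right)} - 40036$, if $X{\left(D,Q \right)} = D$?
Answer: $-39972$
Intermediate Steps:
$t{\left(o,H \right)} = -2 + o$
$c{\left(r \right)} = 55 + r$ ($c{\left(r \right)} = \left(-2 + r\right) - -57 = \left(-2 + r\right) + 57 = 55 + r$)
$c{\left(X{\left(9,3 \left(4 + 6\right) \right)} \right)} - 40036 = \left(55 + 9\right) - 40036 = 64 - 40036 = -39972$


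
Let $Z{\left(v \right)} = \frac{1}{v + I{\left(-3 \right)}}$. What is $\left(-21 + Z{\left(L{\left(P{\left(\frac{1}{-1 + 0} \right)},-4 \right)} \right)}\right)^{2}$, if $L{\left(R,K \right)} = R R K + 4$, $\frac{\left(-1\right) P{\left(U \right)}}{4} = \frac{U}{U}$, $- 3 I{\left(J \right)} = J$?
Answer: $\frac{1537600}{3481} \approx 441.71$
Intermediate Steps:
$I{\left(J \right)} = - \frac{J}{3}$
$P{\left(U \right)} = -4$ ($P{\left(U \right)} = - 4 \frac{U}{U} = \left(-4\right) 1 = -4$)
$L{\left(R,K \right)} = 4 + K R^{2}$ ($L{\left(R,K \right)} = R^{2} K + 4 = K R^{2} + 4 = 4 + K R^{2}$)
$Z{\left(v \right)} = \frac{1}{1 + v}$ ($Z{\left(v \right)} = \frac{1}{v - -1} = \frac{1}{v + 1} = \frac{1}{1 + v}$)
$\left(-21 + Z{\left(L{\left(P{\left(\frac{1}{-1 + 0} \right)},-4 \right)} \right)}\right)^{2} = \left(-21 + \frac{1}{1 + \left(4 - 4 \left(-4\right)^{2}\right)}\right)^{2} = \left(-21 + \frac{1}{1 + \left(4 - 64\right)}\right)^{2} = \left(-21 + \frac{1}{1 - 60}\right)^{2} = \left(-21 + \frac{1}{-59}\right)^{2} = \left(-21 - \frac{1}{59}\right)^{2} = \left(- \frac{1240}{59}\right)^{2} = \frac{1537600}{3481}$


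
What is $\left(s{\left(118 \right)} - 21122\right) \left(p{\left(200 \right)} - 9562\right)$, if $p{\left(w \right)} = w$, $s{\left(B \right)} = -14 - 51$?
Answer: $198352694$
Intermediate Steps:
$s{\left(B \right)} = -65$
$\left(s{\left(118 \right)} - 21122\right) \left(p{\left(200 \right)} - 9562\right) = \left(-65 - 21122\right) \left(200 - 9562\right) = \left(-21187\right) \left(-9362\right) = 198352694$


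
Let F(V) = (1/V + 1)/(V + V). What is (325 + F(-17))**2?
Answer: 8820402889/83521 ≈ 1.0561e+5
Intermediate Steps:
F(V) = (1 + 1/V)/(2*V) (F(V) = (1 + 1/V)/((2*V)) = (1 + 1/V)*(1/(2*V)) = (1 + 1/V)/(2*V))
(325 + F(-17))**2 = (325 + (1/2)*(1 - 17)/(-17)**2)**2 = (325 + (1/2)*(1/289)*(-16))**2 = (325 - 8/289)**2 = (93917/289)**2 = 8820402889/83521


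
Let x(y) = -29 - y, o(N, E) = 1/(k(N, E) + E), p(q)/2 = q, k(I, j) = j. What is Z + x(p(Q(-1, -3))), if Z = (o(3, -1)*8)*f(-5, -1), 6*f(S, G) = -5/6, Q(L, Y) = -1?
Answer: -238/9 ≈ -26.444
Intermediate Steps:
p(q) = 2*q
f(S, G) = -5/36 (f(S, G) = (-5/6)/6 = (-5*⅙)/6 = (⅙)*(-⅚) = -5/36)
o(N, E) = 1/(2*E) (o(N, E) = 1/(E + E) = 1/(2*E))
Z = 5/9 (Z = (((½)/(-1))*8)*(-5/36) = (((½)*(-1))*8)*(-5/36) = -½*8*(-5/36) = -4*(-5/36) = 5/9 ≈ 0.55556)
Z + x(p(Q(-1, -3))) = 5/9 + (-29 - 2*(-1)) = 5/9 + (-29 - 1*(-2)) = 5/9 + (-29 + 2) = 5/9 - 27 = -238/9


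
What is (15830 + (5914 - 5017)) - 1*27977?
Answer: -11250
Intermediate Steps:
(15830 + (5914 - 5017)) - 1*27977 = (15830 + 897) - 27977 = 16727 - 27977 = -11250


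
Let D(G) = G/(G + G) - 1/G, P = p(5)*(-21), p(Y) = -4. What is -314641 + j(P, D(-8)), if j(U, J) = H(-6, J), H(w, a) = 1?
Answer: -314640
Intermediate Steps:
P = 84 (P = -4*(-21) = 84)
D(G) = 1/2 - 1/G (D(G) = G/((2*G)) - 1/G = G*(1/(2*G)) - 1/G = 1/2 - 1/G)
j(U, J) = 1
-314641 + j(P, D(-8)) = -314641 + 1 = -314640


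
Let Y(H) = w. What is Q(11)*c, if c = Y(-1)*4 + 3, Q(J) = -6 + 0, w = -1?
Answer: 6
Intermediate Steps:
Q(J) = -6
Y(H) = -1
c = -1 (c = -1*4 + 3 = -4 + 3 = -1)
Q(11)*c = -6*(-1) = 6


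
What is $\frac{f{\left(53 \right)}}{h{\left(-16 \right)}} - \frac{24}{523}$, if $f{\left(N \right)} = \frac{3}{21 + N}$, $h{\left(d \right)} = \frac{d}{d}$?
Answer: $- \frac{207}{38702} \approx -0.0053486$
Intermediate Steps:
$h{\left(d \right)} = 1$
$\frac{f{\left(53 \right)}}{h{\left(-16 \right)}} - \frac{24}{523} = \frac{3 \frac{1}{21 + 53}}{1} - \frac{24}{523} = \frac{3}{74} \cdot 1 - \frac{24}{523} = \frac{3}{74} - \frac{24}{523} = - \frac{207}{38702}$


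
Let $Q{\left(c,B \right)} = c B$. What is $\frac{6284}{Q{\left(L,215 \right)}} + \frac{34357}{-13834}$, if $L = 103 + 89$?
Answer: $- \frac{166415513}{71383440} \approx -2.3313$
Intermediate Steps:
$L = 192$
$Q{\left(c,B \right)} = B c$
$\frac{6284}{Q{\left(L,215 \right)}} + \frac{34357}{-13834} = \frac{6284}{215 \cdot 192} + \frac{34357}{-13834} = \frac{6284}{41280} + 34357 \left(- \frac{1}{13834}\right) = 6284 \cdot \frac{1}{41280} - \frac{34357}{13834} = \frac{1571}{10320} - \frac{34357}{13834} = - \frac{166415513}{71383440}$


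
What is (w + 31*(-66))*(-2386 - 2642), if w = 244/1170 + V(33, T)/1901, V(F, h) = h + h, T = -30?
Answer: 3813116351488/370695 ≈ 1.0286e+7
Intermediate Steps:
V(F, h) = 2*h
w = 196822/1112085 (w = 244/1170 + (2*(-30))/1901 = 244*(1/1170) - 60*1/1901 = 122/585 - 60/1901 = 196822/1112085 ≈ 0.17698)
(w + 31*(-66))*(-2386 - 2642) = (196822/1112085 + 31*(-66))*(-2386 - 2642) = (196822/1112085 - 2046)*(-5028) = -2275129088/1112085*(-5028) = 3813116351488/370695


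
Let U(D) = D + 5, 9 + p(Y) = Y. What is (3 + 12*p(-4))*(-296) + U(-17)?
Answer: 45276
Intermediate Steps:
p(Y) = -9 + Y
U(D) = 5 + D
(3 + 12*p(-4))*(-296) + U(-17) = (3 + 12*(-9 - 4))*(-296) + (5 - 17) = (3 + 12*(-13))*(-296) - 12 = (3 - 156)*(-296) - 12 = -153*(-296) - 12 = 45288 - 12 = 45276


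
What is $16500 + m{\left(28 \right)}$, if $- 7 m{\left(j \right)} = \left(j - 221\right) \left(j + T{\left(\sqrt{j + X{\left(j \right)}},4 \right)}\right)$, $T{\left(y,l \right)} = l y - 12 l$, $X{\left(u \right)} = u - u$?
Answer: $\frac{111640}{7} + \frac{1544 \sqrt{7}}{7} \approx 16532.0$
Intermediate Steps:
$X{\left(u \right)} = 0$
$T{\left(y,l \right)} = - 12 l + l y$
$m{\left(j \right)} = - \frac{\left(-221 + j\right) \left(-48 + j + 4 \sqrt{j}\right)}{7}$ ($m{\left(j \right)} = - \frac{\left(j - 221\right) \left(j + 4 \left(-12 + \sqrt{j + 0}\right)\right)}{7} = - \frac{\left(-221 + j\right) \left(j + 4 \left(-12 + \sqrt{j}\right)\right)}{7} = - \frac{\left(-221 + j\right) \left(j + \left(-48 + 4 \sqrt{j}\right)\right)}{7} = - \frac{\left(-221 + j\right) \left(-48 + j + 4 \sqrt{j}\right)}{7}$)
$16500 + m{\left(28 \right)} = 16500 - \left(\frac{3076}{7} + 112 + 32 \sqrt{7} - \frac{1768 \sqrt{7}}{7}\right) = 16500 - \left(\frac{3860}{7} - \frac{1768 \sqrt{7}}{7} + \frac{4}{7} \cdot 56 \sqrt{7}\right) = 16500 - \left(\frac{3860}{7} - \frac{1544 \sqrt{7}}{7}\right) = \frac{111640}{7} + \frac{1544 \sqrt{7}}{7}$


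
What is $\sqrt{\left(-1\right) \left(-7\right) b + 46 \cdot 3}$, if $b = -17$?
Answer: $\sqrt{19} \approx 4.3589$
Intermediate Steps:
$\sqrt{\left(-1\right) \left(-7\right) b + 46 \cdot 3} = \sqrt{\left(-1\right) \left(-7\right) \left(-17\right) + 46 \cdot 3} = \sqrt{7 \left(-17\right) + 138} = \sqrt{-119 + 138} = \sqrt{19}$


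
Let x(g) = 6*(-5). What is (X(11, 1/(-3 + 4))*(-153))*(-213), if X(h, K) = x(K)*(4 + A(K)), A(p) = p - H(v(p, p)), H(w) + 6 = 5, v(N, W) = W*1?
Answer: -5866020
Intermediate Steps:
v(N, W) = W
H(w) = -1 (H(w) = -6 + 5 = -1)
x(g) = -30
A(p) = 1 + p (A(p) = p - 1*(-1) = p + 1 = 1 + p)
X(h, K) = -150 - 30*K (X(h, K) = -30*(4 + (1 + K)) = -30*(5 + K) = -150 - 30*K)
(X(11, 1/(-3 + 4))*(-153))*(-213) = ((-150 - 30/(-3 + 4))*(-153))*(-213) = ((-150 - 30/1)*(-153))*(-213) = ((-150 - 30*1)*(-153))*(-213) = ((-150 - 30)*(-153))*(-213) = -180*(-153)*(-213) = 27540*(-213) = -5866020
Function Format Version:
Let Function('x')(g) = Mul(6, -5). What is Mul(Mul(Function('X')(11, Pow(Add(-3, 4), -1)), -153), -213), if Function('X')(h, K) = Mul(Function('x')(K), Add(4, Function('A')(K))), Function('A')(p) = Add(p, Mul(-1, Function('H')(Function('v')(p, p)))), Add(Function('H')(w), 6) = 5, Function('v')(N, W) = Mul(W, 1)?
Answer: -5866020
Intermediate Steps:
Function('v')(N, W) = W
Function('H')(w) = -1 (Function('H')(w) = Add(-6, 5) = -1)
Function('x')(g) = -30
Function('A')(p) = Add(1, p) (Function('A')(p) = Add(p, Mul(-1, -1)) = Add(p, 1) = Add(1, p))
Function('X')(h, K) = Add(-150, Mul(-30, K)) (Function('X')(h, K) = Mul(-30, Add(4, Add(1, K))) = Mul(-30, Add(5, K)) = Add(-150, Mul(-30, K)))
Mul(Mul(Function('X')(11, Pow(Add(-3, 4), -1)), -153), -213) = Mul(Mul(Add(-150, Mul(-30, Pow(Add(-3, 4), -1))), -153), -213) = Mul(Mul(Add(-150, Mul(-30, Pow(1, -1))), -153), -213) = Mul(Mul(Add(-150, Mul(-30, 1)), -153), -213) = Mul(Mul(Add(-150, -30), -153), -213) = Mul(Mul(-180, -153), -213) = Mul(27540, -213) = -5866020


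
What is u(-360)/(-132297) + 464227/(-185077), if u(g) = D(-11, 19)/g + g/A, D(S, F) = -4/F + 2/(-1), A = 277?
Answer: -19393818174995323/7731914941592820 ≈ -2.5083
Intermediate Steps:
D(S, F) = -2 - 4/F (D(S, F) = -4/F + 2*(-1) = -4/F - 2 = -2 - 4/F)
u(g) = -42/(19*g) + g/277 (u(g) = (-2 - 4/19)/g + g/277 = -42/(19*g) + g/277)
u(-360)/(-132297) + 464227/(-185077) = (-42/19/(-360) + (1/277)*(-360))/(-132297) + 464227/(-185077) = (-42/19*(-1/360) - 360/277)*(-1/132297) + 464227*(-1/185077) = (7/1140 - 360/277)*(-1/132297) - 464227/185077 = -408461/315780*(-1/132297) - 464227/185077 = 408461/41776746660 - 464227/185077 = -19393818174995323/7731914941592820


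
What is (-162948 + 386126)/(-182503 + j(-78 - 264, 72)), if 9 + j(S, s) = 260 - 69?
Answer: -223178/182321 ≈ -1.2241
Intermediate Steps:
j(S, s) = 182 (j(S, s) = -9 + (260 - 69) = -9 + 191 = 182)
(-162948 + 386126)/(-182503 + j(-78 - 264, 72)) = (-162948 + 386126)/(-182503 + 182) = 223178/(-182321) = 223178*(-1/182321) = -223178/182321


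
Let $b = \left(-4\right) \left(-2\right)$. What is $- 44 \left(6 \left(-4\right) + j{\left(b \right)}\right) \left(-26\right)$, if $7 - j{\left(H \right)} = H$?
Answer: $-28600$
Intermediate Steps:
$b = 8$
$j{\left(H \right)} = 7 - H$
$- 44 \left(6 \left(-4\right) + j{\left(b \right)}\right) \left(-26\right) = - 44 \left(6 \left(-4\right) + \left(7 - 8\right)\right) \left(-26\right) = - 44 \left(-24 + \left(7 - 8\right)\right) \left(-26\right) = - 44 \left(-24 - 1\right) \left(-26\right) = \left(-44\right) \left(-25\right) \left(-26\right) = 1100 \left(-26\right) = -28600$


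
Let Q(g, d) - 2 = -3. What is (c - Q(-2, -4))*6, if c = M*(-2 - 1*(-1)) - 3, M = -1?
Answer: -6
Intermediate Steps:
Q(g, d) = -1 (Q(g, d) = 2 - 3 = -1)
c = -2 (c = -(-2 - 1*(-1)) - 3 = -(-2 + 1) - 3 = -1*(-1) - 3 = 1 - 3 = -2)
(c - Q(-2, -4))*6 = (-2 - 1*(-1))*6 = (-2 + 1)*6 = -1*6 = -6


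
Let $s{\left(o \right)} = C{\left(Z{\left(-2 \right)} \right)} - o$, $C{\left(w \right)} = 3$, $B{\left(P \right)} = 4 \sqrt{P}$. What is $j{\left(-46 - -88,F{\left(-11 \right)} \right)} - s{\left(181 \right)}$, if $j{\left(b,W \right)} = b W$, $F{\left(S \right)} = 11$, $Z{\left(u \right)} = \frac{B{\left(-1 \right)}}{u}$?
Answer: $640$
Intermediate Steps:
$Z{\left(u \right)} = \frac{4 i}{u}$ ($Z{\left(u \right)} = \frac{4 \sqrt{-1}}{u} = \frac{4 i}{u}$)
$s{\left(o \right)} = 3 - o$
$j{\left(b,W \right)} = W b$
$j{\left(-46 - -88,F{\left(-11 \right)} \right)} - s{\left(181 \right)} = 11 \left(-46 - -88\right) - \left(3 - 181\right) = 11 \left(-46 + 88\right) - \left(3 - 181\right) = 11 \cdot 42 - -178 = 462 + 178 = 640$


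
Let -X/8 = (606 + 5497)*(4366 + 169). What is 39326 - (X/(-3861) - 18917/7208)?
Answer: -501453503495/27830088 ≈ -18018.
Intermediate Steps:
X = -221416840 (X = -8*(606 + 5497)*(4366 + 169) = -48824*4535 = -8*27677105 = -221416840)
39326 - (X/(-3861) - 18917/7208) = 39326 - (-221416840/(-3861) - 18917/7208) = 39326 - (-221416840*(-1/3861) - 18917*1/7208) = 39326 - (221416840/3861 - 18917/7208) = 39326 - 1*1595899544183/27830088 = 39326 - 1595899544183/27830088 = -501453503495/27830088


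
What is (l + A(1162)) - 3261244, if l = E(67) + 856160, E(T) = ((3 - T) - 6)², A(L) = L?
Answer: -2399022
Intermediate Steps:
E(T) = (-3 - T)²
l = 861060 (l = (3 + 67)² + 856160 = 70² + 856160 = 4900 + 856160 = 861060)
(l + A(1162)) - 3261244 = (861060 + 1162) - 3261244 = 862222 - 3261244 = -2399022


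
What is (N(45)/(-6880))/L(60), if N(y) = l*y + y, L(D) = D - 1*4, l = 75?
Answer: -171/19264 ≈ -0.0088767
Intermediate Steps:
L(D) = -4 + D (L(D) = D - 4 = -4 + D)
N(y) = 76*y (N(y) = 75*y + y = 76*y)
(N(45)/(-6880))/L(60) = ((76*45)/(-6880))/(-4 + 60) = (3420*(-1/6880))/56 = -171/344*1/56 = -171/19264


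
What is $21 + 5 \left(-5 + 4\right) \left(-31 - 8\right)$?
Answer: $216$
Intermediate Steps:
$21 + 5 \left(-5 + 4\right) \left(-31 - 8\right) = 21 + 5 \left(-1\right) \left(-39\right) = 21 - -195 = 21 + 195 = 216$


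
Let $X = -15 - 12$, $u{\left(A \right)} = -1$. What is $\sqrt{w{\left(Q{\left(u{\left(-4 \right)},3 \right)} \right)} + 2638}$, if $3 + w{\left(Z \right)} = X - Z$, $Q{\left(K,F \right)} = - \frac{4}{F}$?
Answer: $\frac{2 \sqrt{5871}}{3} \approx 51.082$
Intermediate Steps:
$X = -27$ ($X = -15 - 12 = -27$)
$w{\left(Z \right)} = -30 - Z$ ($w{\left(Z \right)} = -3 - \left(27 + Z\right) = -30 - Z$)
$\sqrt{w{\left(Q{\left(u{\left(-4 \right)},3 \right)} \right)} + 2638} = \sqrt{\left(-30 - - \frac{4}{3}\right) + 2638} = \sqrt{\left(-30 + \frac{4}{3}\right) + 2638} = \sqrt{- \frac{86}{3} + 2638} = \sqrt{\frac{7828}{3}} = \frac{2 \sqrt{5871}}{3}$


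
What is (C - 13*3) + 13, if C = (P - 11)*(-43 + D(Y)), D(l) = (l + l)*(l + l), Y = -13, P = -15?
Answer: -16484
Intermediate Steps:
D(l) = 4*l² (D(l) = (2*l)*(2*l) = 4*l²)
C = -16458 (C = (-15 - 11)*(-43 + 4*(-13)²) = -26*(-43 + 4*169) = -26*(-43 + 676) = -26*633 = -16458)
(C - 13*3) + 13 = (-16458 - 13*3) + 13 = (-16458 - 39) + 13 = -16497 + 13 = -16484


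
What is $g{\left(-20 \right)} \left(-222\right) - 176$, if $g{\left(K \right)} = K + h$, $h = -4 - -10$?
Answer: $2932$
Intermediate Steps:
$h = 6$ ($h = -4 + 10 = 6$)
$g{\left(K \right)} = 6 + K$ ($g{\left(K \right)} = K + 6 = 6 + K$)
$g{\left(-20 \right)} \left(-222\right) - 176 = \left(6 - 20\right) \left(-222\right) - 176 = \left(-14\right) \left(-222\right) - 176 = 3108 - 176 = 2932$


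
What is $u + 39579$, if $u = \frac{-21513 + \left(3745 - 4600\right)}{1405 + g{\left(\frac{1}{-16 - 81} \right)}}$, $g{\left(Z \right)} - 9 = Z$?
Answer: $\frac{1808789069}{45719} \approx 39563.0$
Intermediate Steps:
$g{\left(Z \right)} = 9 + Z$
$u = - \frac{723232}{45719}$ ($u = \frac{-21513 + \left(3745 - 4600\right)}{1405 + \left(9 + \frac{1}{-16 - 81}\right)} = \frac{-21513 + \left(3745 - 4600\right)}{1405 + \left(9 + \frac{1}{-97}\right)} = \frac{-21513 - 855}{1405 + \left(9 - \frac{1}{97}\right)} = - \frac{22368}{1405 + \frac{872}{97}} = - \frac{22368}{\frac{137157}{97}} = \left(-22368\right) \frac{97}{137157} = - \frac{723232}{45719} \approx -15.819$)
$u + 39579 = - \frac{723232}{45719} + 39579 = \frac{1808789069}{45719}$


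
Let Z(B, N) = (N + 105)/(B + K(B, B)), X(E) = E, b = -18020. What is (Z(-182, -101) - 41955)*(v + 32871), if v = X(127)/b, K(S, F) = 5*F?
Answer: -99771179747041/72345 ≈ -1.3791e+9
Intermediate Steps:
Z(B, N) = (105 + N)/(6*B) (Z(B, N) = (N + 105)/(B + 5*B) = (105 + N)/((6*B)) = (105 + N)*(1/(6*B)) = (105 + N)/(6*B))
v = -127/18020 (v = 127/(-18020) = 127*(-1/18020) = -127/18020 ≈ -0.0070477)
(Z(-182, -101) - 41955)*(v + 32871) = ((⅙)*(105 - 101)/(-182) - 41955)*(-127/18020 + 32871) = ((⅙)*(-1/182)*4 - 41955)*(592335293/18020) = (-1/273 - 41955)*(592335293/18020) = -11453716/273*592335293/18020 = -99771179747041/72345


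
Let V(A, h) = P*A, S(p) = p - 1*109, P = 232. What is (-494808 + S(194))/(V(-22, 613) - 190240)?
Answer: 494723/195344 ≈ 2.5326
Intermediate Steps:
S(p) = -109 + p (S(p) = p - 109 = -109 + p)
V(A, h) = 232*A
(-494808 + S(194))/(V(-22, 613) - 190240) = (-494808 + (-109 + 194))/(232*(-22) - 190240) = (-494808 + 85)/(-5104 - 190240) = -494723/(-195344) = -494723*(-1/195344) = 494723/195344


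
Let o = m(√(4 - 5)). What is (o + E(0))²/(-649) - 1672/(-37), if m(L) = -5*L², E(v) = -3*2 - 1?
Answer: 1084980/24013 ≈ 45.183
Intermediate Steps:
E(v) = -7 (E(v) = -6 - 1 = -7)
o = 5 (o = -5*(√(4 - 5))² = -5*(√(-1))² = -5*I² = -5*(-1) = 5)
(o + E(0))²/(-649) - 1672/(-37) = (5 - 7)²/(-649) - 1672/(-37) = (-2)²*(-1/649) - 1672*(-1/37) = 4*(-1/649) + 1672/37 = -4/649 + 1672/37 = 1084980/24013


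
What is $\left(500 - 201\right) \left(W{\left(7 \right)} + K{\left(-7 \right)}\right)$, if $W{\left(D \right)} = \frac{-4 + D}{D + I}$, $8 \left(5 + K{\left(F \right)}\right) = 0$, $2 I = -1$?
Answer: $-1357$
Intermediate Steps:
$I = - \frac{1}{2}$ ($I = \frac{1}{2} \left(-1\right) = - \frac{1}{2} \approx -0.5$)
$K{\left(F \right)} = -5$ ($K{\left(F \right)} = -5 + \frac{1}{8} \cdot 0 = -5 + 0 = -5$)
$W{\left(D \right)} = \frac{-4 + D}{- \frac{1}{2} + D}$ ($W{\left(D \right)} = \frac{-4 + D}{D - \frac{1}{2}} = \frac{-4 + D}{- \frac{1}{2} + D}$)
$\left(500 - 201\right) \left(W{\left(7 \right)} + K{\left(-7 \right)}\right) = \left(500 - 201\right) \left(\frac{2 \left(-4 + 7\right)}{-1 + 2 \cdot 7} - 5\right) = 299 \left(2 \frac{1}{-1 + 14} \cdot 3 - 5\right) = 299 \left(2 \cdot \frac{1}{13} \cdot 3 - 5\right) = 299 \left(\frac{6}{13} - 5\right) = 299 \left(- \frac{59}{13}\right) = -1357$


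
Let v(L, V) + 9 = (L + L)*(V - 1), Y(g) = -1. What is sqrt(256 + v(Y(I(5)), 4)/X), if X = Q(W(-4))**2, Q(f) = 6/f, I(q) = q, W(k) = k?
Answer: 2*sqrt(561)/3 ≈ 15.790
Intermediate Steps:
v(L, V) = -9 + 2*L*(-1 + V) (v(L, V) = -9 + (L + L)*(V - 1) = -9 + (2*L)*(-1 + V) = -9 + 2*L*(-1 + V))
X = 9/4 (X = (6/(-4))**2 = (6*(-1/4))**2 = (-3/2)**2 = 9/4 ≈ 2.2500)
sqrt(256 + v(Y(I(5)), 4)/X) = sqrt(256 + (-9 - 2*(-1) + 2*(-1)*4)/(9/4)) = sqrt(256 + (-9 + 2 - 8)*(4/9)) = sqrt(256 - 15*4/9) = sqrt(256 - 20/3) = sqrt(748/3) = 2*sqrt(561)/3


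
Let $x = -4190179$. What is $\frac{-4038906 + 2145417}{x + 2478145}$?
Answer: $\frac{631163}{570678} \approx 1.106$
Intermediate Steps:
$\frac{-4038906 + 2145417}{x + 2478145} = \frac{-4038906 + 2145417}{-4190179 + 2478145} = - \frac{1893489}{-1712034} = \left(-1893489\right) \left(- \frac{1}{1712034}\right) = \frac{631163}{570678}$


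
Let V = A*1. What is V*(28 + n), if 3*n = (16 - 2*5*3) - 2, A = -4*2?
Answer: -544/3 ≈ -181.33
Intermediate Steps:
A = -8
V = -8 (V = -8*1 = -8)
n = -16/3 (n = ((16 - 2*5*3) - 2)/3 = ((16 - 10*3) - 2)/3 = ((16 - 30) - 2)/3 = (-14 - 2)/3 = (⅓)*(-16) = -16/3 ≈ -5.3333)
V*(28 + n) = -8*(28 - 16/3) = -8*68/3 = -544/3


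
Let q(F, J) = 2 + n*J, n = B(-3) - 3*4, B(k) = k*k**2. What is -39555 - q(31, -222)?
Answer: -48215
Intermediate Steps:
B(k) = k**3
n = -39 (n = (-3)**3 - 3*4 = -27 - 12 = -39)
q(F, J) = 2 - 39*J
-39555 - q(31, -222) = -39555 - (2 - 39*(-222)) = -39555 - (2 + 8658) = -39555 - 1*8660 = -39555 - 8660 = -48215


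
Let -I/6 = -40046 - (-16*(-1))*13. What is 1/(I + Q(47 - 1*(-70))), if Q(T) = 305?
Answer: 1/241829 ≈ 4.1352e-6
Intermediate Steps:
I = 241524 (I = -6*(-40046 - (-16*(-1))*13) = -6*(-40046 - 16*13) = -6*(-40046 - 1*208) = -6*(-40046 - 208) = -6*(-40254) = 241524)
1/(I + Q(47 - 1*(-70))) = 1/(241524 + 305) = 1/241829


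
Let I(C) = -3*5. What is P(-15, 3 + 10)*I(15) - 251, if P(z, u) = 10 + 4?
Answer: -461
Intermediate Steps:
P(z, u) = 14
I(C) = -15
P(-15, 3 + 10)*I(15) - 251 = 14*(-15) - 251 = -210 - 251 = -461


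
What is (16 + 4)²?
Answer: 400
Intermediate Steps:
(16 + 4)² = 20² = 400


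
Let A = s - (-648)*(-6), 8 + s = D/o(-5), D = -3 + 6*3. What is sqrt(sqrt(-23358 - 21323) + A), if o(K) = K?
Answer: sqrt(-3899 + I*sqrt(44681)) ≈ 1.692 + 62.465*I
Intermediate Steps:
D = 15 (D = -3 + 18 = 15)
s = -11 (s = -8 + 15/(-5) = -8 + 15*(-1/5) = -8 - 3 = -11)
A = -3899 (A = -11 - (-648)*(-6) = -11 - 72*54 = -11 - 3888 = -3899)
sqrt(sqrt(-23358 - 21323) + A) = sqrt(sqrt(-23358 - 21323) - 3899) = sqrt(sqrt(-44681) - 3899) = sqrt(I*sqrt(44681) - 3899) = sqrt(-3899 + I*sqrt(44681))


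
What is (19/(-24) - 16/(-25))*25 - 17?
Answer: -499/24 ≈ -20.792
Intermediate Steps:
(19/(-24) - 16/(-25))*25 - 17 = (19*(-1/24) - 16*(-1/25))*25 - 17 = (-19/24 + 16/25)*25 - 17 = -91/600*25 - 17 = -91/24 - 17 = -499/24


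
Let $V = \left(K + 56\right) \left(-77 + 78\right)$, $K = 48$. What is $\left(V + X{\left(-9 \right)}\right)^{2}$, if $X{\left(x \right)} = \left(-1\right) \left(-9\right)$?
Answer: $12769$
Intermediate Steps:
$V = 104$ ($V = \left(48 + 56\right) \left(-77 + 78\right) = 104 \cdot 1 = 104$)
$X{\left(x \right)} = 9$
$\left(V + X{\left(-9 \right)}\right)^{2} = \left(104 + 9\right)^{2} = 113^{2} = 12769$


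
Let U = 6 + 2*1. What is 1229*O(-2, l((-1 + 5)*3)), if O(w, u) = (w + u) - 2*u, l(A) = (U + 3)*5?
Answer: -70053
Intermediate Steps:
U = 8 (U = 6 + 2 = 8)
l(A) = 55 (l(A) = (8 + 3)*5 = 11*5 = 55)
O(w, u) = w - u (O(w, u) = (u + w) - 2*u = w - u)
1229*O(-2, l((-1 + 5)*3)) = 1229*(-2 - 1*55) = 1229*(-2 - 55) = 1229*(-57) = -70053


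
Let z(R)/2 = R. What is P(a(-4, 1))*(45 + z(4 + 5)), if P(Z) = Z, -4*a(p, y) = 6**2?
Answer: -567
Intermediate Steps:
z(R) = 2*R
a(p, y) = -9 (a(p, y) = -1/4*6**2 = -1/4*36 = -9)
P(a(-4, 1))*(45 + z(4 + 5)) = -9*(45 + 2*(4 + 5)) = -9*(45 + 2*9) = -9*(45 + 18) = -9*63 = -567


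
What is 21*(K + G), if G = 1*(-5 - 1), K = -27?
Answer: -693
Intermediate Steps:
G = -6 (G = 1*(-6) = -6)
21*(K + G) = 21*(-27 - 6) = 21*(-33) = -693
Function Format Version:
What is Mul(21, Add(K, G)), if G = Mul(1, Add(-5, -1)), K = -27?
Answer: -693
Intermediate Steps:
G = -6 (G = Mul(1, -6) = -6)
Mul(21, Add(K, G)) = Mul(21, Add(-27, -6)) = Mul(21, -33) = -693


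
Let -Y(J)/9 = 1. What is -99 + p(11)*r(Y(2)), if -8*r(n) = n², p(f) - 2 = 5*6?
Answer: -423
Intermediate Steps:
p(f) = 32 (p(f) = 2 + 5*6 = 2 + 30 = 32)
Y(J) = -9 (Y(J) = -9*1 = -9)
r(n) = -n²/8
-99 + p(11)*r(Y(2)) = -99 + 32*(-⅛*(-9)²) = -99 + 32*(-⅛*81) = -99 + 32*(-81/8) = -99 - 324 = -423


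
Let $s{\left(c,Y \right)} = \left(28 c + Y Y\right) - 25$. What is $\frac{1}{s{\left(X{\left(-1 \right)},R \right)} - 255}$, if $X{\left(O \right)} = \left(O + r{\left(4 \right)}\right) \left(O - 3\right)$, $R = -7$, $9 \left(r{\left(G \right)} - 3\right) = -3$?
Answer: $- \frac{3}{1253} \approx -0.0023943$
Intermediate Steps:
$r{\left(G \right)} = \frac{8}{3}$ ($r{\left(G \right)} = 3 + \frac{1}{9} \left(-3\right) = 3 - \frac{1}{3} = \frac{8}{3}$)
$X{\left(O \right)} = \left(-3 + O\right) \left(\frac{8}{3} + O\right)$ ($X{\left(O \right)} = \left(O + \frac{8}{3}\right) \left(O - 3\right) = \left(\frac{8}{3} + O\right) \left(-3 + O\right) = \left(-3 + O\right) \left(\frac{8}{3} + O\right)$)
$s{\left(c,Y \right)} = -25 + Y^{2} + 28 c$ ($s{\left(c,Y \right)} = \left(28 c + Y^{2}\right) - 25 = \left(Y^{2} + 28 c\right) - 25 = -25 + Y^{2} + 28 c$)
$\frac{1}{s{\left(X{\left(-1 \right)},R \right)} - 255} = \frac{1}{\left(-25 + \left(-7\right)^{2} + 28 \left(-8 + \left(-1\right)^{2} - - \frac{1}{3}\right)\right) - 255} = \frac{1}{\left(-25 + 49 + 28 \left(-8 + 1 + \frac{1}{3}\right)\right) + \left(-467 + 212\right)} = \frac{1}{\left(-25 + 49 + 28 \left(- \frac{20}{3}\right)\right) - 255} = \frac{1}{\left(-25 + 49 - \frac{560}{3}\right) - 255} = \frac{1}{- \frac{488}{3} - 255} = \frac{1}{- \frac{1253}{3}} = - \frac{3}{1253}$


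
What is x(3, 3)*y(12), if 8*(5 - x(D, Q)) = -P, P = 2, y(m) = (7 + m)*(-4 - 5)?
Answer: -3591/4 ≈ -897.75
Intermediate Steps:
y(m) = -63 - 9*m (y(m) = (7 + m)*(-9) = -63 - 9*m)
x(D, Q) = 21/4 (x(D, Q) = 5 - (-1)*2/8 = 5 - ⅛*(-2) = 5 + ¼ = 21/4)
x(3, 3)*y(12) = 21*(-63 - 9*12)/4 = 21*(-63 - 108)/4 = (21/4)*(-171) = -3591/4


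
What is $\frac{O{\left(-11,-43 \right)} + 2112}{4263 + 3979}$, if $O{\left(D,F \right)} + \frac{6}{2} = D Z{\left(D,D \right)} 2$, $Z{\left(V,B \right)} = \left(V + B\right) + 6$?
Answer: $\frac{2461}{8242} \approx 0.29859$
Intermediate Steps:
$Z{\left(V,B \right)} = 6 + B + V$ ($Z{\left(V,B \right)} = \left(B + V\right) + 6 = 6 + B + V$)
$O{\left(D,F \right)} = -3 + 2 D \left(6 + 2 D\right)$ ($O{\left(D,F \right)} = -3 + D \left(6 + D + D\right) 2 = -3 + D \left(6 + 2 D\right) 2 = -3 + 2 D \left(6 + 2 D\right)$)
$\frac{O{\left(-11,-43 \right)} + 2112}{4263 + 3979} = \frac{\left(-3 + 4 \left(-11\right) \left(3 - 11\right)\right) + 2112}{4263 + 3979} = \frac{\left(-3 + 4 \left(-11\right) \left(-8\right)\right) + 2112}{8242} = \left(\left(-3 + 352\right) + 2112\right) \frac{1}{8242} = \left(349 + 2112\right) \frac{1}{8242} = 2461 \cdot \frac{1}{8242} = \frac{2461}{8242}$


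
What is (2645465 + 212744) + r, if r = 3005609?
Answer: 5863818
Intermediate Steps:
(2645465 + 212744) + r = (2645465 + 212744) + 3005609 = 2858209 + 3005609 = 5863818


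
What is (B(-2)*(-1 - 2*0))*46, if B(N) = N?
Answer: 92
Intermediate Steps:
(B(-2)*(-1 - 2*0))*46 = -2*(-1 - 2*0)*46 = -2*(-1 + 0)*46 = -2*(-1)*46 = 2*46 = 92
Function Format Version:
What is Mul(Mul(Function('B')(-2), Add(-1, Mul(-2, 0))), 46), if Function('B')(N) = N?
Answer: 92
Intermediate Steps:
Mul(Mul(Function('B')(-2), Add(-1, Mul(-2, 0))), 46) = Mul(Mul(-2, Add(-1, Mul(-2, 0))), 46) = Mul(Mul(-2, Add(-1, 0)), 46) = Mul(Mul(-2, -1), 46) = Mul(2, 46) = 92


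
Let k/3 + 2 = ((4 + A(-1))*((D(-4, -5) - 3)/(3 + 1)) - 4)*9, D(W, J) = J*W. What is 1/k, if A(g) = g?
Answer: 4/921 ≈ 0.0043431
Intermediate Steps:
k = 921/4 (k = -6 + 3*(((4 - 1)*((-5*(-4) - 3)/(3 + 1)) - 4)*9) = -6 + 3*((3*((20 - 3)/4) - 4)*9) = -6 + 3*((3*(17*(1/4)) - 4)*9) = -6 + 3*((3*(17/4) - 4)*9) = -6 + 3*((51/4 - 4)*9) = -6 + 3*((35/4)*9) = -6 + 3*(315/4) = -6 + 945/4 = 921/4 ≈ 230.25)
1/k = 1/(921/4) = 4/921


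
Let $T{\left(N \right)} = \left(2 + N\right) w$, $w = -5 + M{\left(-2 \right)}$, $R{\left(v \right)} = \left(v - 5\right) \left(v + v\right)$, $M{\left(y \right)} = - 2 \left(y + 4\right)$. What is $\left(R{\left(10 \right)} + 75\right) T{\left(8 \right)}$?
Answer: $-15750$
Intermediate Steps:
$M{\left(y \right)} = -8 - 2 y$ ($M{\left(y \right)} = - 2 \left(4 + y\right) = -8 - 2 y$)
$R{\left(v \right)} = 2 v \left(-5 + v\right)$ ($R{\left(v \right)} = \left(-5 + v\right) 2 v = 2 v \left(-5 + v\right)$)
$w = -9$ ($w = -5 - 4 = -9$)
$T{\left(N \right)} = -18 - 9 N$ ($T{\left(N \right)} = \left(2 + N\right) \left(-9\right) = -18 - 9 N$)
$\left(R{\left(10 \right)} + 75\right) T{\left(8 \right)} = \left(2 \cdot 10 \left(-5 + 10\right) + 75\right) \left(-18 - 72\right) = \left(2 \cdot 10 \cdot 5 + 75\right) \left(-18 - 72\right) = \left(100 + 75\right) \left(-90\right) = 175 \left(-90\right) = -15750$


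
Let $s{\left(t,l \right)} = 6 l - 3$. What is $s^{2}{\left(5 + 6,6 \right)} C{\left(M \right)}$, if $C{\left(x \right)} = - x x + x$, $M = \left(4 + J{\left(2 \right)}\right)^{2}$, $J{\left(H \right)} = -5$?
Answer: $0$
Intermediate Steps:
$s{\left(t,l \right)} = -3 + 6 l$
$M = 1$ ($M = \left(4 - 5\right)^{2} = \left(-1\right)^{2} = 1$)
$C{\left(x \right)} = x - x^{2}$ ($C{\left(x \right)} = - x^{2} + x = x - x^{2}$)
$s^{2}{\left(5 + 6,6 \right)} C{\left(M \right)} = \left(-3 + 6 \cdot 6\right)^{2} \cdot 1 \left(1 - 1\right) = \left(-3 + 36\right)^{2} \cdot 1 \left(1 - 1\right) = 33^{2} \cdot 1 \cdot 0 = 1089 \cdot 0 = 0$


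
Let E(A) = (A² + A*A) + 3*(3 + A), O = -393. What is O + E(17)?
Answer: 245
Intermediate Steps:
E(A) = 9 + 2*A² + 3*A (E(A) = (A² + A²) + (9 + 3*A) = 2*A² + (9 + 3*A) = 9 + 2*A² + 3*A)
O + E(17) = -393 + (9 + 2*17² + 3*17) = -393 + (9 + 2*289 + 51) = -393 + (9 + 578 + 51) = -393 + 638 = 245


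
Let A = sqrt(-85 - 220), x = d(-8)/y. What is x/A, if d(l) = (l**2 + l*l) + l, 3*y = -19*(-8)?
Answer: -9*I*sqrt(305)/1159 ≈ -0.13562*I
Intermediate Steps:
y = 152/3 (y = (-19*(-8))/3 = (1/3)*152 = 152/3 ≈ 50.667)
d(l) = l + 2*l**2 (d(l) = (l**2 + l**2) + l = 2*l**2 + l = l + 2*l**2)
x = 45/19 (x = (-8*(1 + 2*(-8)))/(152/3) = -8*(1 - 16)*(3/152) = -8*(-15)*(3/152) = 120*(3/152) = 45/19 ≈ 2.3684)
A = I*sqrt(305) (A = sqrt(-305) = I*sqrt(305) ≈ 17.464*I)
x/A = 45/(19*((I*sqrt(305)))) = 45*(-I*sqrt(305)/305)/19 = -9*I*sqrt(305)/1159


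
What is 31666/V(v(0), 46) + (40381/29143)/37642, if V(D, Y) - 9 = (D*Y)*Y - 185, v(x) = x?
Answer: -789491373085/4388003224 ≈ -179.92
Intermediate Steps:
V(D, Y) = -176 + D*Y² (V(D, Y) = 9 + ((D*Y)*Y - 185) = 9 + (D*Y² - 185) = 9 + (-185 + D*Y²) = -176 + D*Y²)
31666/V(v(0), 46) + (40381/29143)/37642 = 31666/(-176 + 0*46²) + (40381/29143)/37642 = 31666/(-176 + 0*2116) + (40381*(1/29143))*(1/37642) = 31666/(-176 + 0) + (40381/29143)*(1/37642) = 31666/(-176) + 3671/99727346 = 31666*(-1/176) + 3671/99727346 = -15833/88 + 3671/99727346 = -789491373085/4388003224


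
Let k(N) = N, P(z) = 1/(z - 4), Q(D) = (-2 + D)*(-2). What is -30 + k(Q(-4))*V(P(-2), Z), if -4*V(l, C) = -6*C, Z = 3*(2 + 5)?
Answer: 348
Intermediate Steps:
Q(D) = 4 - 2*D
P(z) = 1/(-4 + z)
Z = 21 (Z = 3*7 = 21)
V(l, C) = 3*C/2 (V(l, C) = -(-3)*C/2 = 3*C/2)
-30 + k(Q(-4))*V(P(-2), Z) = -30 + (4 - 2*(-4))*((3/2)*21) = -30 + (4 + 8)*(63/2) = -30 + 12*(63/2) = -30 + 378 = 348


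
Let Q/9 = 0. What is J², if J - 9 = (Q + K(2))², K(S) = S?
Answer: 169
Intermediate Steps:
Q = 0 (Q = 9*0 = 0)
J = 13 (J = 9 + (0 + 2)² = 9 + 2² = 9 + 4 = 13)
J² = 13² = 169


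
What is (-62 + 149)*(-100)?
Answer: -8700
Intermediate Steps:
(-62 + 149)*(-100) = 87*(-100) = -8700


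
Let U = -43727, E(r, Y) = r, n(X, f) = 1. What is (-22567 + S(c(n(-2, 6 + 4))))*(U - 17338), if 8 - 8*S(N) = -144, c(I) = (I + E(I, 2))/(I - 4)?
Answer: 1376893620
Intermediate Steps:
c(I) = 2*I/(-4 + I) (c(I) = (I + I)/(I - 4) = (2*I)/(-4 + I) = 2*I/(-4 + I))
S(N) = 19 (S(N) = 1 - ⅛*(-144) = 1 + 18 = 19)
(-22567 + S(c(n(-2, 6 + 4))))*(U - 17338) = (-22567 + 19)*(-43727 - 17338) = -22548*(-61065) = 1376893620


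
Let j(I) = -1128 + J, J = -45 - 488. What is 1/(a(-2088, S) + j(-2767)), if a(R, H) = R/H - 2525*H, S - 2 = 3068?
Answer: -1535/11901486929 ≈ -1.2898e-7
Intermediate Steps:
S = 3070 (S = 2 + 3068 = 3070)
J = -533
a(R, H) = -2525*H + R/H (a(R, H) = R/H - 2525*H = -2525*H + R/H)
j(I) = -1661 (j(I) = -1128 - 533 = -1661)
1/(a(-2088, S) + j(-2767)) = 1/((-2525*3070 - 2088/3070) - 1661) = 1/((-7751750 - 2088*1/3070) - 1661) = 1/((-7751750 - 1044/1535) - 1661) = 1/(-11898937294/1535 - 1661) = 1/(-11901486929/1535) = -1535/11901486929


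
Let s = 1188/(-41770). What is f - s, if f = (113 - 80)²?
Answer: 22744359/20885 ≈ 1089.0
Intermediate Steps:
f = 1089 (f = 33² = 1089)
s = -594/20885 (s = 1188*(-1/41770) = -594/20885 ≈ -0.028441)
f - s = 1089 - 1*(-594/20885) = 1089 + 594/20885 = 22744359/20885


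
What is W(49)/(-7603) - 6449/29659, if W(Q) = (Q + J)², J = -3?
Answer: -111790191/225497377 ≈ -0.49575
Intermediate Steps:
W(Q) = (-3 + Q)² (W(Q) = (Q - 3)² = (-3 + Q)²)
W(49)/(-7603) - 6449/29659 = (-3 + 49)²/(-7603) - 6449/29659 = 46²*(-1/7603) - 6449*1/29659 = 2116*(-1/7603) - 6449/29659 = -2116/7603 - 6449/29659 = -111790191/225497377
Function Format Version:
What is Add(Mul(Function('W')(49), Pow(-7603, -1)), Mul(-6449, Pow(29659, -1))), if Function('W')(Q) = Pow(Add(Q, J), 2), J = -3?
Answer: Rational(-111790191, 225497377) ≈ -0.49575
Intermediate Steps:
Function('W')(Q) = Pow(Add(-3, Q), 2) (Function('W')(Q) = Pow(Add(Q, -3), 2) = Pow(Add(-3, Q), 2))
Add(Mul(Function('W')(49), Pow(-7603, -1)), Mul(-6449, Pow(29659, -1))) = Add(Mul(Pow(Add(-3, 49), 2), Pow(-7603, -1)), Mul(-6449, Pow(29659, -1))) = Add(Mul(Pow(46, 2), Rational(-1, 7603)), Mul(-6449, Rational(1, 29659))) = Add(Mul(2116, Rational(-1, 7603)), Rational(-6449, 29659)) = Add(Rational(-2116, 7603), Rational(-6449, 29659)) = Rational(-111790191, 225497377)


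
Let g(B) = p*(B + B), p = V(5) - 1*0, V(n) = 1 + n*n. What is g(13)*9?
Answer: 6084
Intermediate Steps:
V(n) = 1 + n**2
p = 26 (p = (1 + 5**2) - 1*0 = (1 + 25) + 0 = 26 + 0 = 26)
g(B) = 52*B (g(B) = 26*(B + B) = 26*(2*B) = 52*B)
g(13)*9 = (52*13)*9 = 676*9 = 6084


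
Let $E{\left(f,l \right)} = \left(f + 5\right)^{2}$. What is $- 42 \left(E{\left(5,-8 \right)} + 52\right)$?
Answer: $-6384$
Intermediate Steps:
$E{\left(f,l \right)} = \left(5 + f\right)^{2}$
$- 42 \left(E{\left(5,-8 \right)} + 52\right) = - 42 \left(\left(5 + 5\right)^{2} + 52\right) = - 42 \left(10^{2} + 52\right) = - 42 \left(100 + 52\right) = \left(-42\right) 152 = -6384$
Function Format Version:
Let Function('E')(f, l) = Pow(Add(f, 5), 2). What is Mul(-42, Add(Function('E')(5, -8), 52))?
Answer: -6384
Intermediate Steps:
Function('E')(f, l) = Pow(Add(5, f), 2)
Mul(-42, Add(Function('E')(5, -8), 52)) = Mul(-42, Add(Pow(Add(5, 5), 2), 52)) = Mul(-42, Add(Pow(10, 2), 52)) = Mul(-42, Add(100, 52)) = Mul(-42, 152) = -6384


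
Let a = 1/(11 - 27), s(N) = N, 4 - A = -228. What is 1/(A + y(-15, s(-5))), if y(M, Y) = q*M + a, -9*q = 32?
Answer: 48/13693 ≈ 0.0035054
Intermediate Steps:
A = 232 (A = 4 - 1*(-228) = 4 + 228 = 232)
a = -1/16 (a = 1/(-16) = -1/16 ≈ -0.062500)
q = -32/9 (q = -1/9*32 = -32/9 ≈ -3.5556)
y(M, Y) = -1/16 - 32*M/9 (y(M, Y) = -32*M/9 - 1/16 = -1/16 - 32*M/9)
1/(A + y(-15, s(-5))) = 1/(232 + (-1/16 - 32/9*(-15))) = 1/(232 + (-1/16 + 160/3)) = 1/(232 + 2557/48) = 1/(13693/48) = 48/13693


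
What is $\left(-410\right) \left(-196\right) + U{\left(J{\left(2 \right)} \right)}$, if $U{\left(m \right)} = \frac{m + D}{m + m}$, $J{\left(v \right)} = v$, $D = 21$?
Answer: $\frac{321463}{4} \approx 80366.0$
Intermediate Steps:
$U{\left(m \right)} = \frac{21 + m}{2 m}$ ($U{\left(m \right)} = \frac{m + 21}{m + m} = \frac{21 + m}{2 m}$)
$\left(-410\right) \left(-196\right) + U{\left(J{\left(2 \right)} \right)} = \left(-410\right) \left(-196\right) + \frac{21 + 2}{2 \cdot 2} = 80360 + \frac{1}{2} \cdot \frac{1}{2} \cdot 23 = 80360 + \frac{23}{4} = \frac{321463}{4}$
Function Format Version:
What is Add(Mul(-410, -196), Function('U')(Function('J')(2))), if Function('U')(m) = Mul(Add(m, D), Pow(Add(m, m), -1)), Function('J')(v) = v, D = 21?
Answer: Rational(321463, 4) ≈ 80366.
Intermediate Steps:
Function('U')(m) = Mul(Rational(1, 2), Pow(m, -1), Add(21, m)) (Function('U')(m) = Mul(Add(m, 21), Pow(Add(m, m), -1)) = Mul(Add(21, m), Pow(Mul(2, m), -1)) = Mul(Add(21, m), Mul(Rational(1, 2), Pow(m, -1))) = Mul(Rational(1, 2), Pow(m, -1), Add(21, m)))
Add(Mul(-410, -196), Function('U')(Function('J')(2))) = Add(Mul(-410, -196), Mul(Rational(1, 2), Pow(2, -1), Add(21, 2))) = Add(80360, Mul(Rational(1, 2), Rational(1, 2), 23)) = Add(80360, Rational(23, 4)) = Rational(321463, 4)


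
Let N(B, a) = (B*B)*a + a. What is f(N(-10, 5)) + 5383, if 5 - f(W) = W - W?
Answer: 5388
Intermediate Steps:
N(B, a) = a + a*B² (N(B, a) = B²*a + a = a*B² + a = a + a*B²)
f(W) = 5 (f(W) = 5 - (W - W) = 5 - 1*0 = 5 + 0 = 5)
f(N(-10, 5)) + 5383 = 5 + 5383 = 5388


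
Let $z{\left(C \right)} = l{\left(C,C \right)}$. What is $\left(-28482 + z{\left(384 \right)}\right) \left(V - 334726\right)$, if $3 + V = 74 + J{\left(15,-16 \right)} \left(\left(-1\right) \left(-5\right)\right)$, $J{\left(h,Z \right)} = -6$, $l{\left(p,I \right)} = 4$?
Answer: $9531159430$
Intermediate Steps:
$V = 41$ ($V = -3 + \left(74 - 6 \left(\left(-1\right) \left(-5\right)\right)\right) = -3 + \left(74 - 30\right) = -3 + 44 = 41$)
$z{\left(C \right)} = 4$
$\left(-28482 + z{\left(384 \right)}\right) \left(V - 334726\right) = \left(-28482 + 4\right) \left(41 - 334726\right) = \left(-28478\right) \left(-334685\right) = 9531159430$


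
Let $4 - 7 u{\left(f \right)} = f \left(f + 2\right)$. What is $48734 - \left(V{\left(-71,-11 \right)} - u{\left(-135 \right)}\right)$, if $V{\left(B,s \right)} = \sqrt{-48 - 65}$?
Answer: $\frac{323187}{7} - i \sqrt{113} \approx 46170.0 - 10.63 i$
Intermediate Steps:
$u{\left(f \right)} = \frac{4}{7} - \frac{f \left(2 + f\right)}{7}$ ($u{\left(f \right)} = \frac{4}{7} - \frac{f \left(f + 2\right)}{7} = \frac{4}{7} - \frac{f \left(2 + f\right)}{7}$)
$V{\left(B,s \right)} = i \sqrt{113}$ ($V{\left(B,s \right)} = \sqrt{-113} = i \sqrt{113}$)
$48734 - \left(V{\left(-71,-11 \right)} - u{\left(-135 \right)}\right) = 48734 - \left(i \sqrt{113} - \left(\frac{4}{7} - - \frac{270}{7} - \frac{\left(-135\right)^{2}}{7}\right)\right) = 48734 - \left(i \sqrt{113} - \left(\frac{4}{7} + \frac{270}{7} - \frac{18225}{7}\right)\right) = 48734 - \left(i \sqrt{113} - - \frac{17951}{7}\right) = 48734 - \left(i \sqrt{113} + \frac{17951}{7}\right) = 48734 - \left(\frac{17951}{7} + i \sqrt{113}\right) = \frac{323187}{7} - i \sqrt{113}$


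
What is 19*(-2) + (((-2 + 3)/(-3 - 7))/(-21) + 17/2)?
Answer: -3097/105 ≈ -29.495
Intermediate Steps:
19*(-2) + (((-2 + 3)/(-3 - 7))/(-21) + 17/2) = -38 + ((1/(-10))*(-1/21) + 17*(½)) = -38 + ((1*(-⅒))*(-1/21) + 17/2) = -38 + (-⅒*(-1/21) + 17/2) = -38 + (1/210 + 17/2) = -38 + 893/105 = -3097/105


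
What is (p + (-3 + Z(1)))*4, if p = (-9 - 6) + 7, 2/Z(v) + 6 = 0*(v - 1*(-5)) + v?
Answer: -228/5 ≈ -45.600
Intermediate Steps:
Z(v) = 2/(-6 + v) (Z(v) = 2/(-6 + (0*(v - 1*(-5)) + v)) = 2/(-6 + (0*(v + 5) + v)) = 2/(-6 + (0*(5 + v) + v)) = 2/(-6 + (0 + v)) = 2/(-6 + v))
p = -8 (p = -15 + 7 = -8)
(p + (-3 + Z(1)))*4 = (-8 + (-3 + 2/(-6 + 1)))*4 = (-8 + (-3 + 2/(-5)))*4 = (-8 + (-3 + 2*(-⅕)))*4 = (-8 + (-3 - ⅖))*4 = (-8 - 17/5)*4 = -57/5*4 = -228/5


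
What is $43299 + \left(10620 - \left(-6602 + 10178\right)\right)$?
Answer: $50343$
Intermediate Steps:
$43299 + \left(10620 - \left(-6602 + 10178\right)\right) = 43299 + \left(10620 - 3576\right) = 43299 + 7044 = 50343$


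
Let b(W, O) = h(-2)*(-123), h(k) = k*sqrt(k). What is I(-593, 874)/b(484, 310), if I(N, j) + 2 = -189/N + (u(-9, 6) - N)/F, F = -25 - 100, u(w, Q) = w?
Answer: 156979*I*sqrt(2)/12156500 ≈ 0.018262*I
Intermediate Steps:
F = -125
h(k) = k**(3/2)
b(W, O) = 246*I*sqrt(2) (b(W, O) = (-2)**(3/2)*(-123) = -2*I*sqrt(2)*(-123) = 246*I*sqrt(2))
I(N, j) = -241/125 - 189/N + N/125 (I(N, j) = -2 + (-189/N + (-9 - N)/(-125)) = -2 + (-189/N + (-9 - N)*(-1/125)) = -2 + (-189/N + (9/125 + N/125)) = -2 + (9/125 - 189/N + N/125) = -241/125 - 189/N + N/125)
I(-593, 874)/b(484, 310) = ((1/125)*(-23625 - 593*(-241 - 593))/(-593))/((246*I*sqrt(2))) = ((1/125)*(-1/593)*(-23625 - 593*(-834)))*(-I*sqrt(2)/492) = ((1/125)*(-1/593)*(-23625 + 494562))*(-I*sqrt(2)/492) = ((1/125)*(-1/593)*470937)*(-I*sqrt(2)/492) = -(-156979)*I*sqrt(2)/12156500 = 156979*I*sqrt(2)/12156500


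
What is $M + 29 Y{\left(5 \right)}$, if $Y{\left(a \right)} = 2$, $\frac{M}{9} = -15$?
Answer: $-77$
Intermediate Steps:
$M = -135$ ($M = 9 \left(-15\right) = -135$)
$M + 29 Y{\left(5 \right)} = -135 + 29 \cdot 2 = -135 + 58 = -77$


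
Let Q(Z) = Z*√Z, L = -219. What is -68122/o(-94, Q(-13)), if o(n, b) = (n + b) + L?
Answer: 10661093/50083 - 442793*I*√13/50083 ≈ 212.87 - 31.877*I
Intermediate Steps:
Q(Z) = Z^(3/2)
o(n, b) = -219 + b + n (o(n, b) = (n + b) - 219 = (b + n) - 219 = -219 + b + n)
-68122/o(-94, Q(-13)) = -68122/(-219 + (-13)^(3/2) - 94) = -68122/(-219 - 13*I*√13 - 94) = -68122/(-313 - 13*I*√13)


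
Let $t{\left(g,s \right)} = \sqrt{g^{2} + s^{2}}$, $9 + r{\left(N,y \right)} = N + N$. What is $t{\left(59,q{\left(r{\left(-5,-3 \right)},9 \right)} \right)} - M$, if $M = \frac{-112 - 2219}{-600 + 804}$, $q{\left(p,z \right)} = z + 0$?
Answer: $\frac{777}{68} + \sqrt{3562} \approx 71.109$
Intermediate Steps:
$r{\left(N,y \right)} = -9 + 2 N$ ($r{\left(N,y \right)} = -9 + \left(N + N\right) = -9 + 2 N$)
$q{\left(p,z \right)} = z$
$M = - \frac{777}{68}$ ($M = - \frac{2331}{204} = \left(-2331\right) \frac{1}{204} = - \frac{777}{68} \approx -11.426$)
$t{\left(59,q{\left(r{\left(-5,-3 \right)},9 \right)} \right)} - M = \sqrt{59^{2} + 9^{2}} - - \frac{777}{68} = \sqrt{3481 + 81} + \frac{777}{68} = \sqrt{3562} + \frac{777}{68} = \frac{777}{68} + \sqrt{3562}$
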